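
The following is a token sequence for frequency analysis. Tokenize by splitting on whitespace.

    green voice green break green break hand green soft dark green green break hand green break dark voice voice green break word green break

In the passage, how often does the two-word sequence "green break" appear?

6

Scanning the 23 overlapping bigram windows for "green break":
  position 3–4: green break
  position 5–6: green break
  position 12–13: green break
  position 15–16: green break
  position 20–21: green break
  position 23–24: green break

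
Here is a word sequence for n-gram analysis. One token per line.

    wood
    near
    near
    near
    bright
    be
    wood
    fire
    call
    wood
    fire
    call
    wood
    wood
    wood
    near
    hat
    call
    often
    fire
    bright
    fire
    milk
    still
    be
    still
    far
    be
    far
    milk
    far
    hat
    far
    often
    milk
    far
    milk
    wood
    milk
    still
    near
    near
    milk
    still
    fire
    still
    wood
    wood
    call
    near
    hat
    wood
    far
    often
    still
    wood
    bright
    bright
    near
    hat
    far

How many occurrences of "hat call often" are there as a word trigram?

Scanning the 59 overlapping trigram windows for "hat call often":
  position 17–19: hat call often

1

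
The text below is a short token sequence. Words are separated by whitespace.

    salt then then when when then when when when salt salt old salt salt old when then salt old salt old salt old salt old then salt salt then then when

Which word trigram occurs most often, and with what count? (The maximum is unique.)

Trigram frequencies (highest first):
  salt old salt: 4
  old salt old: 3
  salt then then: 2
  then then when: 2
  then when when: 2
  salt salt old: 2
  … (14 more, each ≤ 1)

"salt old salt", 4 times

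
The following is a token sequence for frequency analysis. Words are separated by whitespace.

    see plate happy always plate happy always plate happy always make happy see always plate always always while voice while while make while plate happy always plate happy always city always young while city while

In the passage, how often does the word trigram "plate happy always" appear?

Scanning the 33 overlapping trigram windows for "plate happy always":
  position 2–4: plate happy always
  position 5–7: plate happy always
  position 8–10: plate happy always
  position 24–26: plate happy always
  position 27–29: plate happy always

5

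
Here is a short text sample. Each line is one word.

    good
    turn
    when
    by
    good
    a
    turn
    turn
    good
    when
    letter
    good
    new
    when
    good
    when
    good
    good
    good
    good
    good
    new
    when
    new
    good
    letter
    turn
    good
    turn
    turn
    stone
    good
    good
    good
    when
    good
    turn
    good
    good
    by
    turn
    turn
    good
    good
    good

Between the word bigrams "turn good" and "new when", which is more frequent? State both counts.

"turn good": 4 occurrences
"new when": 2 occurrences

"turn good" (4 vs 2)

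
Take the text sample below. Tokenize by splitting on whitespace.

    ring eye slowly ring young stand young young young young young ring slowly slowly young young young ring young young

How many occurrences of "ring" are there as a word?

Scanning the 20 tokens for "ring":
  position 1: ring
  position 4: ring
  position 12: ring
  position 18: ring

4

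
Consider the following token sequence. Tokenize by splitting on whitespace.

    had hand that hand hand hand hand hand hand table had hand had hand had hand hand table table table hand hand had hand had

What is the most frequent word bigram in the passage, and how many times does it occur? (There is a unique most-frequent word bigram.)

Bigram frequencies (highest first):
  hand hand: 7
  had hand: 5
  hand had: 4
  hand table: 2
  table table: 2
  hand that: 1
  … (3 more, each ≤ 1)

"hand hand", 7 times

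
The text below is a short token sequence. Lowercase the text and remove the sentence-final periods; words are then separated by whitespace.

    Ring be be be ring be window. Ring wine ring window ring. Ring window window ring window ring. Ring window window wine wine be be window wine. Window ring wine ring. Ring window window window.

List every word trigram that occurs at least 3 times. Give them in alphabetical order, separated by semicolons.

Trigram counts meeting the condition (at least 3 times):
  ring ring window: 3
  ring window window: 3

ring ring window; ring window window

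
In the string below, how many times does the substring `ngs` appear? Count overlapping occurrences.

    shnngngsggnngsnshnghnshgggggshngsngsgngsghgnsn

Sliding a length-3 window over the 46 characters (44 positions):
  position 6–8: ngs
  position 12–14: ngs
  position 31–33: ngs
  position 34–36: ngs
  position 38–40: ngs

5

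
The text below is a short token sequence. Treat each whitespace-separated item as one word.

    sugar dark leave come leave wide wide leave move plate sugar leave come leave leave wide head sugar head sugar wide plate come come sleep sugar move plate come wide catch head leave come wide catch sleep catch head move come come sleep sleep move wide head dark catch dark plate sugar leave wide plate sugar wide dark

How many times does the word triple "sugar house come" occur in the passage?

Scanning the 56 overlapping trigram windows for "sugar house come":
  (none found)

0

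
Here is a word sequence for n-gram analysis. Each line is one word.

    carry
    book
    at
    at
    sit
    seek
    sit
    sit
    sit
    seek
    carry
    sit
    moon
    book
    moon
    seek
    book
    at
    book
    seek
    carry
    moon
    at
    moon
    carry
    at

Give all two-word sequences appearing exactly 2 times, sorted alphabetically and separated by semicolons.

book at; seek carry; sit seek; sit sit

Bigram counts meeting the condition (exactly 2 times):
  book at: 2
  seek carry: 2
  sit seek: 2
  sit sit: 2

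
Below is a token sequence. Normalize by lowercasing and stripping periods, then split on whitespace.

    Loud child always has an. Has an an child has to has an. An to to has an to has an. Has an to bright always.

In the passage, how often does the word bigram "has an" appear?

6

Scanning the 25 overlapping bigram windows for "has an":
  position 4–5: has an
  position 6–7: has an
  position 12–13: has an
  position 17–18: has an
  position 20–21: has an
  position 22–23: has an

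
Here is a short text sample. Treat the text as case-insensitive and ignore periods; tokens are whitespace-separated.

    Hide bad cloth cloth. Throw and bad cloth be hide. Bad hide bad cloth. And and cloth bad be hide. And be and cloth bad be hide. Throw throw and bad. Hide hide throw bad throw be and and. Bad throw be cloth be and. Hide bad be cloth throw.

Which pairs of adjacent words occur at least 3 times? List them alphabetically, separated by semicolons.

Bigram counts meeting the condition (at least 3 times):
  and bad: 3
  bad be: 3
  bad cloth: 3
  be and: 3
  be hide: 3
  hide bad: 4

and bad; bad be; bad cloth; be and; be hide; hide bad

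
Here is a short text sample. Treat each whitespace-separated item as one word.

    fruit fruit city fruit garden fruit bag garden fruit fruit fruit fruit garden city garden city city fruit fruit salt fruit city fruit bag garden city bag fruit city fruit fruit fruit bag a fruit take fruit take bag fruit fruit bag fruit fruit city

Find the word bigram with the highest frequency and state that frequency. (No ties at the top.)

"fruit fruit", 9 times

Bigram frequencies (highest first):
  fruit fruit: 9
  fruit city: 4
  city fruit: 4
  fruit bag: 4
  garden city: 3
  bag fruit: 3
  … (13 more, each ≤ 2)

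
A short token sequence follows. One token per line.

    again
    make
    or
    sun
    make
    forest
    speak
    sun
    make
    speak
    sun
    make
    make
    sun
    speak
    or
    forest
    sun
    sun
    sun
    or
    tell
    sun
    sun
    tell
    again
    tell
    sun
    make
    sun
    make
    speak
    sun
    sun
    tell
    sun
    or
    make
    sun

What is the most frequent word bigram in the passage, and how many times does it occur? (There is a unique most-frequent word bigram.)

Bigram frequencies (highest first):
  sun make: 5
  sun sun: 4
  speak sun: 3
  make sun: 3
  tell sun: 3
  make speak: 2
  … (16 more, each ≤ 2)

"sun make", 5 times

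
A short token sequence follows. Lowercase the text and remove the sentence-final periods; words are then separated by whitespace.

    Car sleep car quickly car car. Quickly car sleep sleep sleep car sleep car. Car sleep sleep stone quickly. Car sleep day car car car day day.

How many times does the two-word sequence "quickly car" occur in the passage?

Scanning the 26 overlapping bigram windows for "quickly car":
  position 4–5: quickly car
  position 7–8: quickly car
  position 19–20: quickly car

3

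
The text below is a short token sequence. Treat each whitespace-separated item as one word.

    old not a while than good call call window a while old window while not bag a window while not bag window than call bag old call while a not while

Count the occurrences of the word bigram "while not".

2

Scanning the 30 overlapping bigram windows for "while not":
  position 14–15: while not
  position 19–20: while not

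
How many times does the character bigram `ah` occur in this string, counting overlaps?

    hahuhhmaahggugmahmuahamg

Sliding a length-2 window over the 24 characters (23 positions):
  position 2–3: ah
  position 9–10: ah
  position 16–17: ah
  position 20–21: ah

4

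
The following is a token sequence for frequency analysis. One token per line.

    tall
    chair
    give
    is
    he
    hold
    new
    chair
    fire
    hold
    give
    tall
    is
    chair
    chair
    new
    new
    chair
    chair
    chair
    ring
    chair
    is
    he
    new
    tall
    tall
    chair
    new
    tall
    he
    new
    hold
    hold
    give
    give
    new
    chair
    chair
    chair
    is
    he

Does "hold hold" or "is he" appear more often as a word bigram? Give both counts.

"is he" (3 vs 1)

"hold hold": 1 occurrence
"is he": 3 occurrences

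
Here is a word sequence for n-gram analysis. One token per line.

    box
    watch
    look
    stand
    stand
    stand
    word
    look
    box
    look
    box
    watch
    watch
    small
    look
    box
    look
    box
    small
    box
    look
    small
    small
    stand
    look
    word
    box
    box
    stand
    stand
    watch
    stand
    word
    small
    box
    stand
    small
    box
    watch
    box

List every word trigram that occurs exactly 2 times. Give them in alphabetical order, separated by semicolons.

Trigram counts meeting the condition (exactly 2 times):
  box look box: 2
  look box look: 2

box look box; look box look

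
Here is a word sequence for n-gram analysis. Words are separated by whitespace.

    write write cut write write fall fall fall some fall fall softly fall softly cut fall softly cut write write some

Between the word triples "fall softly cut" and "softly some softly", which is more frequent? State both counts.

"fall softly cut": 2 occurrences
"softly some softly": 0 occurrences

"fall softly cut" (2 vs 0)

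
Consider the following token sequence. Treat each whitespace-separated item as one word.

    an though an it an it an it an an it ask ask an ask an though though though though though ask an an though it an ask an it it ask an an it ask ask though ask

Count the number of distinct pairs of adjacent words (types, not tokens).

14

39 tokens → 38 bigram windows in total.
Repeated bigrams (each contributes count−1 duplicates):
  an it: 6
  ask an: 5
  it an: 4
  though though: 4
  an an: 3
  an though: 3
  it ask: 3
  an ask: 2
  … (2 more repeated)
24 duplicate windows → 38 − 24 = 14 distinct.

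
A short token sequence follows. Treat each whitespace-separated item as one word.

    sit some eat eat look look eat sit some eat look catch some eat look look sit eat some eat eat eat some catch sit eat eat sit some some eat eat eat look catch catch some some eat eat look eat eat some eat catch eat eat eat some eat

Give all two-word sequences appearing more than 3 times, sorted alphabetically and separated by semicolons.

Bigram counts meeting the condition (more than 3 times):
  eat eat: 10
  eat look: 5
  eat some: 4
  some eat: 8

eat eat; eat look; eat some; some eat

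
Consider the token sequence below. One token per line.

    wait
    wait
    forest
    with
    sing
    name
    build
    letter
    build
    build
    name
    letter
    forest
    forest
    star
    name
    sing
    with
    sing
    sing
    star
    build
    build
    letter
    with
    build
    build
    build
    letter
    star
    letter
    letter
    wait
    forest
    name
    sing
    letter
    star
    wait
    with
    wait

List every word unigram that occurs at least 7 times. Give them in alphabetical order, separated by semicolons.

Unigram counts meeting the condition (at least 7 times):
  build: 8
  letter: 7

build; letter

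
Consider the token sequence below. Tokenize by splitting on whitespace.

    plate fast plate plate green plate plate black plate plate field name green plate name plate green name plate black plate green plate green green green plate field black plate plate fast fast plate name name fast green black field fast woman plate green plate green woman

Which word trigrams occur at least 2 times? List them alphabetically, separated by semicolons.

Trigram counts meeting the condition (at least 2 times):
  black plate plate: 2
  green plate green: 2
  plate black plate: 2
  plate green plate: 3

black plate plate; green plate green; plate black plate; plate green plate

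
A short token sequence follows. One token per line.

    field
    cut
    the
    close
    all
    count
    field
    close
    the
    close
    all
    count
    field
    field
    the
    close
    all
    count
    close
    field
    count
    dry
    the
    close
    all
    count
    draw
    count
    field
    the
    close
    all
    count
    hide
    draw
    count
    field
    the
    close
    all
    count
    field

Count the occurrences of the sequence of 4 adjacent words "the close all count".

Scanning the 39 overlapping 4-gram windows for "the close all count":
  position 3–6: the close all count
  position 9–12: the close all count
  position 15–18: the close all count
  position 23–26: the close all count
  position 30–33: the close all count
  position 38–41: the close all count

6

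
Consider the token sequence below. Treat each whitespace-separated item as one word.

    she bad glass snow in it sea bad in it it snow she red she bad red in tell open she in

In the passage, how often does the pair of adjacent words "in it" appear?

2

Scanning the 21 overlapping bigram windows for "in it":
  position 5–6: in it
  position 9–10: in it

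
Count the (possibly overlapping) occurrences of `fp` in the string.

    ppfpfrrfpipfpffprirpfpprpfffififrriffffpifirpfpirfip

7

Sliding a length-2 window over the 52 characters (51 positions):
  position 3–4: fp
  position 8–9: fp
  position 12–13: fp
  position 15–16: fp
  position 21–22: fp
  position 39–40: fp
  position 46–47: fp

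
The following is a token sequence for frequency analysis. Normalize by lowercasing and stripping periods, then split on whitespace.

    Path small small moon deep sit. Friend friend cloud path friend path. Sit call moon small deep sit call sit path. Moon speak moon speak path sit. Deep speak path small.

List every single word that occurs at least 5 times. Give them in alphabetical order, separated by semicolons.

Unigram counts meeting the condition (at least 5 times):
  path: 6
  sit: 5

path; sit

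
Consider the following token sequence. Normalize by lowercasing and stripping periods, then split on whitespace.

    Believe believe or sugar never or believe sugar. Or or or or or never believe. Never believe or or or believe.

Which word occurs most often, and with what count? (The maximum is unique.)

"or", 10 times

Unigram frequencies (highest first):
  or: 10
  believe: 6
  never: 3
  sugar: 2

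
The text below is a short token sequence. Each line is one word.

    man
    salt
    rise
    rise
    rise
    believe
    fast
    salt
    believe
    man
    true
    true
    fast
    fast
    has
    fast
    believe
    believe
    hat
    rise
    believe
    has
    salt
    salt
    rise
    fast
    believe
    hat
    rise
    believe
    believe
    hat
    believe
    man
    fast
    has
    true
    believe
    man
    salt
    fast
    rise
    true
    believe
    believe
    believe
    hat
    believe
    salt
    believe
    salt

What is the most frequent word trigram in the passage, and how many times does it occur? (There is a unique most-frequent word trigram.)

"believe believe hat", 3 times

Trigram frequencies (highest first):
  believe believe hat: 3
  believe hat rise: 2
  hat rise believe: 2
  believe hat believe: 2
  man salt rise: 1
  salt rise rise: 1
  … (38 more, each ≤ 1)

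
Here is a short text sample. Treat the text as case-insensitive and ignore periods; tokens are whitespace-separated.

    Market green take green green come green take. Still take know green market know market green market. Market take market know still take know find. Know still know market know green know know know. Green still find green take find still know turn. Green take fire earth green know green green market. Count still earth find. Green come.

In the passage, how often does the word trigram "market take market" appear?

Scanning the 56 overlapping trigram windows for "market take market":
  position 18–20: market take market

1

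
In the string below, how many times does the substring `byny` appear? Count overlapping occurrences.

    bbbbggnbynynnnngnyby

Sliding a length-4 window over the 20 characters (17 positions):
  position 8–11: byny

1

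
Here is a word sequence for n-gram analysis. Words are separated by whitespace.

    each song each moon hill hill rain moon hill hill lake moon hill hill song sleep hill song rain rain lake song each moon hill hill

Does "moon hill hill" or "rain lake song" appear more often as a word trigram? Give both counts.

"moon hill hill": 4 occurrences
"rain lake song": 1 occurrence

"moon hill hill" (4 vs 1)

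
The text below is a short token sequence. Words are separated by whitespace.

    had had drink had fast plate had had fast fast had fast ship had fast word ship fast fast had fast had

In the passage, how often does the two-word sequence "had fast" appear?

Scanning the 21 overlapping bigram windows for "had fast":
  position 4–5: had fast
  position 8–9: had fast
  position 11–12: had fast
  position 14–15: had fast
  position 20–21: had fast

5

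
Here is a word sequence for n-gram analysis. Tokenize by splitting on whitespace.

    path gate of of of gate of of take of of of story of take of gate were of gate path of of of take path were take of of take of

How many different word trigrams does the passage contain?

32 tokens → 30 trigram windows in total.
Repeated trigrams (each contributes count−1 duplicates):
  of of of: 3
  of of take: 3
  of take of: 3
  gate of of: 2
  take of of: 2
8 duplicate windows → 30 − 8 = 22 distinct.

22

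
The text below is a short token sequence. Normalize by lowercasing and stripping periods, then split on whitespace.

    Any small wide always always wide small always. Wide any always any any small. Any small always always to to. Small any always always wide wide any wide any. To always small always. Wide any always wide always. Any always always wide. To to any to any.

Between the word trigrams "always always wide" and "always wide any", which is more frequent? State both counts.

"always always wide" (3 vs 2)

"always always wide": 3 occurrences
"always wide any": 2 occurrences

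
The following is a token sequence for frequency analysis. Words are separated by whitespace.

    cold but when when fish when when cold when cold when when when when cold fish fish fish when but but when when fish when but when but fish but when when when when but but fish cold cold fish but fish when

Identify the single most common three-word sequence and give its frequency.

"when when when", 4 times

Trigram frequencies (highest first):
  when when when: 4
  but when when: 3
  when when fish: 2
  when fish when: 2
  when when cold: 2
  when cold when: 2
  … (24 more, each ≤ 2)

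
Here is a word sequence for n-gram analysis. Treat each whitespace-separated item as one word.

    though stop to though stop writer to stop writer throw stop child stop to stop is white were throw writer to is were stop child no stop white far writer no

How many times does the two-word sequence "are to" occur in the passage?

0

Scanning the 30 overlapping bigram windows for "are to":
  (none found)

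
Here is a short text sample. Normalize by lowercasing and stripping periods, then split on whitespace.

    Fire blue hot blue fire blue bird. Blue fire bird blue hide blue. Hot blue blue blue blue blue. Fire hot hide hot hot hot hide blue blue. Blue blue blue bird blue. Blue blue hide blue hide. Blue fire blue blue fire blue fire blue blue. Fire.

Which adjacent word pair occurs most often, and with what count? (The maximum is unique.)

Bigram frequencies (highest first):
  blue blue: 12
  blue fire: 7
  fire blue: 5
  hide blue: 4
  bird blue: 3
  blue hide: 3
  … (8 more, each ≤ 2)

"blue blue", 12 times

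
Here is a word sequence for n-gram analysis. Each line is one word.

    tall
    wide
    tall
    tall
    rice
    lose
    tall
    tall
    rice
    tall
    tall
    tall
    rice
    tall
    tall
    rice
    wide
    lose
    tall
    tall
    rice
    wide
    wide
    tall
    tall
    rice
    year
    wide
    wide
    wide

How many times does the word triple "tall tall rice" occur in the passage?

6

Scanning the 28 overlapping trigram windows for "tall tall rice":
  position 3–5: tall tall rice
  position 7–9: tall tall rice
  position 11–13: tall tall rice
  position 14–16: tall tall rice
  position 19–21: tall tall rice
  position 24–26: tall tall rice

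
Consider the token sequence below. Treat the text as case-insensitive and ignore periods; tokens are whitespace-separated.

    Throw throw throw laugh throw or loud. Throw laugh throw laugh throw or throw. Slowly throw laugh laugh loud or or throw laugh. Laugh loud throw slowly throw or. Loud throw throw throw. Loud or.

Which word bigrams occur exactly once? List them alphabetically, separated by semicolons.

or or; throw loud

Bigram counts meeting the condition (exactly once):
  or or: 1
  throw loud: 1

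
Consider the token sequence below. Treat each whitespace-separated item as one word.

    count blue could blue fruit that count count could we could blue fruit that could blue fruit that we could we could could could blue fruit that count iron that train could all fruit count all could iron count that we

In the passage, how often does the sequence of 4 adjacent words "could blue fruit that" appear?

4

Scanning the 38 overlapping 4-gram windows for "could blue fruit that":
  position 3–6: could blue fruit that
  position 11–14: could blue fruit that
  position 15–18: could blue fruit that
  position 24–27: could blue fruit that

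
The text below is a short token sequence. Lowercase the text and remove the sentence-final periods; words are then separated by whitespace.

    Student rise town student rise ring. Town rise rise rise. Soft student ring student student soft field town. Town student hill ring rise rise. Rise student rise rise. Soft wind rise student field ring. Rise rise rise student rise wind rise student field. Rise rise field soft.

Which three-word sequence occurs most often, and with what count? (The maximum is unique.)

"rise rise rise", 3 times

Trigram frequencies (highest first):
  rise rise rise: 3
  rise rise soft: 2
  ring rise rise: 2
  rise rise student: 2
  rise student rise: 2
  wind rise student: 2
  … (31 more, each ≤ 2)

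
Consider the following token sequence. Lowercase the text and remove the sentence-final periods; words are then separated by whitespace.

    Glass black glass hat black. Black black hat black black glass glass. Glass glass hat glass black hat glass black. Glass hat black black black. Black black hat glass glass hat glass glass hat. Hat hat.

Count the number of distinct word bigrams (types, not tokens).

36 tokens → 35 bigram windows in total.
Repeated bigrams (each contributes count−1 duplicates):
  black black: 7
  glass glass: 5
  glass hat: 5
  hat glass: 4
  black glass: 3
  black hat: 3
  glass black: 3
  hat black: 3
  … (1 more repeated)
26 duplicate windows → 35 − 26 = 9 distinct.

9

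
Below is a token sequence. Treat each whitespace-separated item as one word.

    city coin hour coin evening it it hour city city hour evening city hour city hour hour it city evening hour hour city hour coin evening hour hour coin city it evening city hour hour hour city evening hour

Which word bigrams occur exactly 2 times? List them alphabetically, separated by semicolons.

city evening; coin evening; evening city

Bigram counts meeting the condition (exactly 2 times):
  city evening: 2
  coin evening: 2
  evening city: 2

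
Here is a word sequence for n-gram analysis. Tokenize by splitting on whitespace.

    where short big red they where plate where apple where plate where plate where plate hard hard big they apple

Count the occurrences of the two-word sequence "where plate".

Scanning the 19 overlapping bigram windows for "where plate":
  position 6–7: where plate
  position 10–11: where plate
  position 12–13: where plate
  position 14–15: where plate

4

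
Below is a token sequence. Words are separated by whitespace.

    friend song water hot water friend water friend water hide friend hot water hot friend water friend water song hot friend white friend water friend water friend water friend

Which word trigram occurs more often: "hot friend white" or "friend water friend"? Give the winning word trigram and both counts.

"friend water friend" (5 vs 1)

"hot friend white": 1 occurrence
"friend water friend": 5 occurrences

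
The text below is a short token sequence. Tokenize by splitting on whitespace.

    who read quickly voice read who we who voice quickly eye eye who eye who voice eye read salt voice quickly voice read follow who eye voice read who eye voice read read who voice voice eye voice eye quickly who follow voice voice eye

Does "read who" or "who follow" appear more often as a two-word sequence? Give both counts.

"read who" (3 vs 1)

"read who": 3 occurrences
"who follow": 1 occurrence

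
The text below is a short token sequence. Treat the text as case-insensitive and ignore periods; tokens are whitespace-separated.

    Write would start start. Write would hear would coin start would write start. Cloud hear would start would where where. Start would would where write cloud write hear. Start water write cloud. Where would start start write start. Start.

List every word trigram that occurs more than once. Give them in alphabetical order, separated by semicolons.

start start write; would start start

Trigram counts meeting the condition (more than once):
  start start write: 2
  would start start: 2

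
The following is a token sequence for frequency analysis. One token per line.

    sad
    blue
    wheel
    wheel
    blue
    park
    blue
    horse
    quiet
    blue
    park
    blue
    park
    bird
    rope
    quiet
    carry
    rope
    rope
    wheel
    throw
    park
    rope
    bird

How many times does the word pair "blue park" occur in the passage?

Scanning the 23 overlapping bigram windows for "blue park":
  position 5–6: blue park
  position 10–11: blue park
  position 12–13: blue park

3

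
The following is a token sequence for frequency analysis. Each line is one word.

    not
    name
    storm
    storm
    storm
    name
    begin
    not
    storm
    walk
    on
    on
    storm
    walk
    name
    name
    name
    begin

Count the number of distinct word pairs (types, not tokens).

18 tokens → 17 bigram windows in total.
Repeated bigrams (each contributes count−1 duplicates):
  name begin: 2
  name name: 2
  storm storm: 2
  storm walk: 2
4 duplicate windows → 17 − 4 = 13 distinct.

13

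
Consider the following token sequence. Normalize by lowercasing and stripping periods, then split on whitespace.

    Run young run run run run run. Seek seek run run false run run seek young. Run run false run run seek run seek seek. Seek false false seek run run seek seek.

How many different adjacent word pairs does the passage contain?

12

33 tokens → 32 bigram windows in total.
Repeated bigrams (each contributes count−1 duplicates):
  run run: 9
  run seek: 5
  seek seek: 4
  seek run: 3
  false run: 2
  run false: 2
  young run: 2
20 duplicate windows → 32 − 20 = 12 distinct.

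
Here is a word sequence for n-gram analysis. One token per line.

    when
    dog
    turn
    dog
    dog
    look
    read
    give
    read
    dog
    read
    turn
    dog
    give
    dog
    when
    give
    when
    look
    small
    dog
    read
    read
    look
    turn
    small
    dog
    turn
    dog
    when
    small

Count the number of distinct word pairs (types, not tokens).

31 tokens → 30 bigram windows in total.
Repeated bigrams (each contributes count−1 duplicates):
  turn dog: 3
  dog read: 2
  dog turn: 2
  dog when: 2
  small dog: 2
6 duplicate windows → 30 − 6 = 24 distinct.

24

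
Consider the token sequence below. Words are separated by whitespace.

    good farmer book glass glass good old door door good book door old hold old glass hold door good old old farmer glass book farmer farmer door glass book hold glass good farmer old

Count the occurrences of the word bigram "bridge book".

0

Scanning the 33 overlapping bigram windows for "bridge book":
  (none found)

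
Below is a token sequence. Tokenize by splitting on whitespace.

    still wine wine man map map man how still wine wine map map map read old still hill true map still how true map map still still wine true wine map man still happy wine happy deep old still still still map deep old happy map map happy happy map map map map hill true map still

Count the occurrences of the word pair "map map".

8

Scanning the 56 overlapping bigram windows for "map map":
  position 5–6: map map
  position 12–13: map map
  position 13–14: map map
  position 24–25: map map
  position 46–47: map map
  position 50–51: map map
  position 51–52: map map
  position 52–53: map map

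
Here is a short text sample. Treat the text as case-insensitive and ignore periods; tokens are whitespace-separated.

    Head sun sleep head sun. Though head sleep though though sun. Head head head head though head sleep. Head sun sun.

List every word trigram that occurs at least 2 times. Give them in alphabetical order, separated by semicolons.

Trigram counts meeting the condition (at least 2 times):
  head head head: 2
  sleep head sun: 2
  though head sleep: 2

head head head; sleep head sun; though head sleep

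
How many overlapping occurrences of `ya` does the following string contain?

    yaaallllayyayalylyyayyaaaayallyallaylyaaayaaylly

9

Sliding a length-2 window over the 48 characters (47 positions):
  position 1–2: ya
  position 11–12: ya
  position 13–14: ya
  position 19–20: ya
  position 22–23: ya
  position 27–28: ya
  position 31–32: ya
  position 38–39: ya
  position 42–43: ya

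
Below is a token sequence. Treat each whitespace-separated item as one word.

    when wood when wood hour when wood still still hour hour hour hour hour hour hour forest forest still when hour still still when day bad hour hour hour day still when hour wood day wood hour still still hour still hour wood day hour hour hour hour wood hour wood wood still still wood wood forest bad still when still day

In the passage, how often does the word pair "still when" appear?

4

Scanning the 61 overlapping bigram windows for "still when":
  position 19–20: still when
  position 23–24: still when
  position 31–32: still when
  position 59–60: still when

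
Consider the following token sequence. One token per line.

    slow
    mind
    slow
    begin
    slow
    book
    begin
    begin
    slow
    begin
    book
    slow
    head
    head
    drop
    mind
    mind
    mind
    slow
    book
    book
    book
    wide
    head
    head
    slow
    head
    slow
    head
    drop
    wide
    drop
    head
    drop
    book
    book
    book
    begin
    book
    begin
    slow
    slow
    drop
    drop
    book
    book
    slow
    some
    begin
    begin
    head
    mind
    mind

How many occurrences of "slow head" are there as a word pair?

3

Scanning the 52 overlapping bigram windows for "slow head":
  position 12–13: slow head
  position 26–27: slow head
  position 28–29: slow head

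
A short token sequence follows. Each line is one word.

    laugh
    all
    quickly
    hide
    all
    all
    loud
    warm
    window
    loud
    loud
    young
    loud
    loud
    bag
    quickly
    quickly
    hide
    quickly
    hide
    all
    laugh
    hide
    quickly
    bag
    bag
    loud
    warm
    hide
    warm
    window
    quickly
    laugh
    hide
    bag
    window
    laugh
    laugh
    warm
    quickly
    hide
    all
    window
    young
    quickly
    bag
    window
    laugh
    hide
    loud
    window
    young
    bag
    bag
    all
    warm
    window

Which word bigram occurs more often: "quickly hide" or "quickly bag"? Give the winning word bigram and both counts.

"quickly hide": 4 occurrences
"quickly bag": 2 occurrences

"quickly hide" (4 vs 2)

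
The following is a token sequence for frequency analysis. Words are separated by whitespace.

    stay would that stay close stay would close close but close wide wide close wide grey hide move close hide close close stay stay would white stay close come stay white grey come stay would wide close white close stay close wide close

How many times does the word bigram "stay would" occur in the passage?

4

Scanning the 42 overlapping bigram windows for "stay would":
  position 1–2: stay would
  position 6–7: stay would
  position 24–25: stay would
  position 34–35: stay would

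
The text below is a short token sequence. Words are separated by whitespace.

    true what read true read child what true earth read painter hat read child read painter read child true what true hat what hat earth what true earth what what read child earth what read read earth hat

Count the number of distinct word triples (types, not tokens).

38 tokens → 36 trigram windows in total.
Repeated trigrams (each contributes count−1 duplicates):
  what true earth: 2
1 duplicate windows → 36 − 1 = 35 distinct.

35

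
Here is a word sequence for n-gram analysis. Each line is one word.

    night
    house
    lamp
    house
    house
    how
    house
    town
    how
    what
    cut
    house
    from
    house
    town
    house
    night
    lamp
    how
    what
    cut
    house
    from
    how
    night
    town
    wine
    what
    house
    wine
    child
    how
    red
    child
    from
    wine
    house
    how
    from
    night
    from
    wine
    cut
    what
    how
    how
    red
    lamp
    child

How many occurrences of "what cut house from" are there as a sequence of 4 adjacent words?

Scanning the 46 overlapping 4-gram windows for "what cut house from":
  position 10–13: what cut house from
  position 20–23: what cut house from

2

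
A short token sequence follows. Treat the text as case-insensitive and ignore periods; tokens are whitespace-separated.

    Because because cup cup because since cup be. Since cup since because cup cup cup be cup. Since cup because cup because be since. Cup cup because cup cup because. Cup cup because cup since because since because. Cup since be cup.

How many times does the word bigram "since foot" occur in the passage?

0

Scanning the 41 overlapping bigram windows for "since foot":
  (none found)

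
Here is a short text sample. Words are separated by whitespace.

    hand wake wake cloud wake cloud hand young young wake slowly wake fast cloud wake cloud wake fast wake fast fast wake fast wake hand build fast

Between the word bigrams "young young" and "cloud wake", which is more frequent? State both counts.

"cloud wake" (3 vs 1)

"young young": 1 occurrence
"cloud wake": 3 occurrences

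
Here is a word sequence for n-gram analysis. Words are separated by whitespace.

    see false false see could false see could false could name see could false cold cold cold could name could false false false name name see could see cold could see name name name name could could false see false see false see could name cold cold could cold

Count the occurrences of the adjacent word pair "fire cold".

0

Scanning the 48 overlapping bigram windows for "fire cold":
  (none found)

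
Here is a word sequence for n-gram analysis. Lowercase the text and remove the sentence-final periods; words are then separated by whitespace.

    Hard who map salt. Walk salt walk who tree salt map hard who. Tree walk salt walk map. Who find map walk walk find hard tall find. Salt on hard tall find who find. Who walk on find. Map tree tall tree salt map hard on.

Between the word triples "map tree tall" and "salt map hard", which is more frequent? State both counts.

"map tree tall": 1 occurrence
"salt map hard": 2 occurrences

"salt map hard" (2 vs 1)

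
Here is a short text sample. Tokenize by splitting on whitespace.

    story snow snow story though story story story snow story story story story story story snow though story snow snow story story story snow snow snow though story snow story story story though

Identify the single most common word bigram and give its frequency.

"story story", 11 times

Bigram frequencies (highest first):
  story story: 11
  story snow: 6
  snow snow: 4
  snow story: 4
  though story: 3
  story though: 2
  … (1 more, each ≤ 2)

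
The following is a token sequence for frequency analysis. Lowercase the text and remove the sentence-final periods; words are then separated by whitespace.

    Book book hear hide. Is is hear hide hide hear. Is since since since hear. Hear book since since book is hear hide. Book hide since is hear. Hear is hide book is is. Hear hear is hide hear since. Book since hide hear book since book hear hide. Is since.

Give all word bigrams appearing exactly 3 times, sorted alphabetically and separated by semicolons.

book since; hear hear; hear is; hide hear; since book; since since

Bigram counts meeting the condition (exactly 3 times):
  book since: 3
  hear hear: 3
  hear is: 3
  hide hear: 3
  since book: 3
  since since: 3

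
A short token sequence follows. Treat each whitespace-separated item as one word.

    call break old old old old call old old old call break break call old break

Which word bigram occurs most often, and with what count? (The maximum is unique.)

Bigram frequencies (highest first):
  old old: 5
  call break: 2
  old call: 2
  call old: 2
  break old: 1
  break break: 1
  … (2 more, each ≤ 1)

"old old", 5 times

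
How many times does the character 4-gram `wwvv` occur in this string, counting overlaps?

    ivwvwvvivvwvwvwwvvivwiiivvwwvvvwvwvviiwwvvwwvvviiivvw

4

Sliding a length-4 window over the 53 characters (50 positions):
  position 15–18: wwvv
  position 27–30: wwvv
  position 39–42: wwvv
  position 43–46: wwvv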